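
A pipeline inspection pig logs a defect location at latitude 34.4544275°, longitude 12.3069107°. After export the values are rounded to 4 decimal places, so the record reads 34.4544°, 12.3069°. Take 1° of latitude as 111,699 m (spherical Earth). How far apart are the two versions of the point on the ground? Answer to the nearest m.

The latitude changed by +0.0000275° and the longitude by +0.0000107°.
North–south shift: 0.0000275 × 111699 = 3.07172 m.
East–west at this latitude: 0.0000107° × 111699 × cos 34.4544° ≈ 0.0000107 × 92104.4 = 0.985517 m.
Distance: √(3.07172² + 0.985517²) ≈ 3.22595 m.

3 m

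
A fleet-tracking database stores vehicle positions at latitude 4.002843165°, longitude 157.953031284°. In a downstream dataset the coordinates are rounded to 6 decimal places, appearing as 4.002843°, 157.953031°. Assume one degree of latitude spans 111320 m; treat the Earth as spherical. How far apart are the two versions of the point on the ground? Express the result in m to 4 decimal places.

0.0365 m

Δlat = 4.002843165 − 4.002843 = +0.000000165°; Δlon = 157.953031284 − 157.953031 = +0.000000284°.
N–S: 0.000000165° × 111320 m/° = 0.0183678 m.
East–west at this latitude: 0.000000284° × 111320 × cos 4.00284° ≈ 0.000000284 × 111048 = 0.0315378 m.
Hypotenuse of the two orthogonal shifts: √(0.0183678² + 0.0315378²) = 0.0364967 m.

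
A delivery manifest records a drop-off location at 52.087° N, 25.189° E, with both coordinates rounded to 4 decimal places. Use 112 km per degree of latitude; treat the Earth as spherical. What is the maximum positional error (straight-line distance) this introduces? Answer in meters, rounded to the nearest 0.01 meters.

Rounding to 4 decimal places leaves each coordinate within ±5e-05° of the true value.
North–south component: 5e-05° × 112000 = 5.6 m.
East–west component at 52.087°: 5e-05° × 112000 × cos 52.087° ≈ 5e-05 × 68820 ≈ 3.441 m.
The two errors are perpendicular, so the maximum displacement is √(5.6² + 3.441²) ≈ 6.57271 m.

6.57 meters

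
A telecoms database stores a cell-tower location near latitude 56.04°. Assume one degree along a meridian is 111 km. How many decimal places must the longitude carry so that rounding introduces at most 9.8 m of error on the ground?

4 decimal places

At 56.04° one degree of longitude covers 111000 × cos 56.04° ≈ 111000 × 0.5586 ≈ 62006.2 m.
With N decimal places the half-ulp bound is 0.5·10⁻ᴺ°, or 0.5·10⁻ᴺ × 62006.2 m on the ground.
Setting 31003.1 × 10⁻ᴺ ≤ 9.8 gives 10ᴺ ≥ 3164, i.e. N ≥ 3.50.
At 3 places the error can reach 31 m, but 4 places keeps it to 3.1 m.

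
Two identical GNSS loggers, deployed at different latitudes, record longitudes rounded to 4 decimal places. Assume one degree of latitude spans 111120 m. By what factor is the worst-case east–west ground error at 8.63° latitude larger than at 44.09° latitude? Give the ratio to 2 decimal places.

1.38

Rounding to 4 decimal places leaves the longitude within ±5e-05° of the true value.
Error at 8.63° = 5e-05° × 111120 × cos 8.63° ≈ 5.556 × 0.9887 = 5.4931 m.
At 44.09°: 5e-05° × 111120 × cos 44.09° = 5e-05 × 111120 × 0.7182 ≈ 3.9906 m.
Ratio: 5.4931 / 3.9906 = cos 8.63° / cos 44.09° ≈ 1.3765.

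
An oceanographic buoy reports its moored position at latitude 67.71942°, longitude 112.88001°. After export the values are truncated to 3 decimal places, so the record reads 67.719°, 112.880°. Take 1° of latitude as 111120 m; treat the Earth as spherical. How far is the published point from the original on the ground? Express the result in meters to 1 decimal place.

The latitude changed by +0.00042° and the longitude by +0.00001°.
N–S: 0.00042° × 111120 m/° = 46.6704 m.
E–W at 67.719°: 0.00001° × 111120 × cos 67.719° = 0.00001 × 111120 × 0.3791 ≈ 0.421311 m.
Combined displacement = (46.6704² + 0.421311²)^½ ≈ 46.6723 m.

46.7 meters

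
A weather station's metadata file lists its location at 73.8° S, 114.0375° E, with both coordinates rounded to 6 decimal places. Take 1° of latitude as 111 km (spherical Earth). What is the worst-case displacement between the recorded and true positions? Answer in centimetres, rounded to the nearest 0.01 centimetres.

Rounding to 6 decimal places leaves each coordinate within ±5e-07° of the true value.
N–S: 5e-07° × 111000 m/° = 0.0555 m.
East–west component at 73.8°: 5e-07° × 111000 × cos 73.8° ≈ 5e-07 × 30968 ≈ 0.015484 m.
Worst case both components are at the extreme and orthogonal: √(0.0555² + 0.015484²) ≈ 0.0576195 m.
That is 0.0576195 m = 5.7619 cm.

5.76 centimetres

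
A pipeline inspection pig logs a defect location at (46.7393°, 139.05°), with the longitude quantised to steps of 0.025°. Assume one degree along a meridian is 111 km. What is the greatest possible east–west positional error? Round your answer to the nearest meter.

951 meters

With a 0.025° grid the true value lies within half a step, ±0.025°/2 = ±0.0125°, of the stored one.
One degree of longitude at 46.7393° is 111000 × cos 46.7393° ≈ 111000 × 0.6853 = 76070.4 m.
So at most 0.0125° × 76070.4 ≈ 950.88 m east–west.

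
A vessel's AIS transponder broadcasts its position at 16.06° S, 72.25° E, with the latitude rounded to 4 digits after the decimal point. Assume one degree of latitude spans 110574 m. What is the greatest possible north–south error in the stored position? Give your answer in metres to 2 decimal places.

Rounding to 4 decimal places leaves the latitude within ±5e-05° of the true value.
So the N–S error is at most 5e-05 × 110574 = 5.5287 m.

5.53 metres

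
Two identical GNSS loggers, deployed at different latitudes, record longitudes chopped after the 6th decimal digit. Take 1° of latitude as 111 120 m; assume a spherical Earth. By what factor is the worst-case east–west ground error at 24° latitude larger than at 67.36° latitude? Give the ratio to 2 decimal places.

2.37

Truncating at 6 decimal places can drop up to a full unit in the last place, so the longitude may be off by as much as 1e-06°.
At 24°: 1e-06° × 111120 × cos 24° = 1e-06 × 111120 × 0.9135 ≈ 0.10151 m.
At 67.36°: 1e-06° × 111120 × cos 67.36° = 1e-06 × 111120 × 0.3849 ≈ 0.042775 m.
Ratio: 0.10151 / 0.042775 = cos 24° / cos 67.36° ≈ 2.3732.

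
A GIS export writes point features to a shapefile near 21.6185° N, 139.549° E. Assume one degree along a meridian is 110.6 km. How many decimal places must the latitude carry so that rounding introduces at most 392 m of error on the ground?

3 decimal places

One degree of latitude covers 110600 m.
With N decimal places the half-ulp bound is 0.5·10⁻ᴺ°, or 0.5·10⁻ᴺ × 110600 m on the ground.
Setting 55300 × 10⁻ᴺ ≤ 392 gives 10ᴺ ≥ 141.1, i.e. N ≥ 2.15.
N = 2 would give 553 m (too coarse); N = 3 gives 55.3 m ≤ 392 m.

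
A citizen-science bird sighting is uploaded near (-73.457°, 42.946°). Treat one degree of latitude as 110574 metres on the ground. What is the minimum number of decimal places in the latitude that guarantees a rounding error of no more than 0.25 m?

One degree of latitude covers 110574 m.
N decimal places → at most half a unit in the last place, 0.5 × 10⁻ᴺ° = 110574/2 × 10⁻ᴺ m.
Need 0.5 × 110574 × 10⁻ᴺ ≤ 0.25 → 10⁻ᴺ ≤ 4.522e-06, so N ≥ 5.34.
At 5 places the error can reach 0.553 m, but 6 places keeps it to 0.0553 m.

6 decimal places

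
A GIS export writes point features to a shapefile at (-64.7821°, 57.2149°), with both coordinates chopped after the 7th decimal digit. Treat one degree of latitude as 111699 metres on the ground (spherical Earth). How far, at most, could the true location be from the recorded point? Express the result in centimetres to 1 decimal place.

1.2 centimetres

Truncating at 7 decimal places can drop up to a full unit in the last place, so each coordinate may be off by as much as 1e-07°.
Latitude error → 1e-07 × 111699 = 0.0111699 m along the meridian.
Longitude error → 1e-07 × 111699 × cos 64.7821° = 1e-07 × 111699 × 0.4261 ≈ 0.00475907 m.
Worst case both components are at the extreme and orthogonal: √(0.0111699² + 0.00475907²) ≈ 0.0121415 m.
That is 0.0121415 m = 1.2141 cm.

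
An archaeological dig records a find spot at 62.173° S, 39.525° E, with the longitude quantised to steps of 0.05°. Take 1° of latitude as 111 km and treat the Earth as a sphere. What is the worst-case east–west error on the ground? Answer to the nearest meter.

With a 0.05° grid the true value lies within half a step, ±0.05°/2 = ±0.025°, of the stored one.
At latitude 62.173° a degree of longitude spans 111000 m × cos 62.173° = 111000 × 0.4668 ≈ 51815.2 m.
Maximum E–W displacement: 0.025 × 51815.2 = 1295.38 m.

1295 meters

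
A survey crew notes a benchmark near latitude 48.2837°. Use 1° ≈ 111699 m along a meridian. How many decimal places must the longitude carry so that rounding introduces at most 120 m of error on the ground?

3

At 48.2837° one degree of longitude covers 111699 × cos 48.2837° ≈ 111699 × 0.6654 ≈ 74329.3 m.
With N decimal places the half-ulp bound is 0.5·10⁻ᴺ°, or 0.5·10⁻ᴺ × 74329.3 m on the ground.
Setting 37164.6 × 10⁻ᴺ ≤ 120 gives 10ᴺ ≥ 309.7, i.e. N ≥ 2.49.
So 3 decimal places suffice (37.2 m); 2 would allow up to 372 m.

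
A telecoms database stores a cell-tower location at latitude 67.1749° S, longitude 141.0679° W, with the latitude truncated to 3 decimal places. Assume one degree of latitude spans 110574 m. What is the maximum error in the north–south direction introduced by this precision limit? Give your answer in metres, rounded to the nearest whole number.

111 metres

Truncating at 3 decimal places can drop up to a full unit in the last place, so the latitude may be off by as much as 0.001°.
So the N–S error is at most 0.001 × 110574 = 110.574 m.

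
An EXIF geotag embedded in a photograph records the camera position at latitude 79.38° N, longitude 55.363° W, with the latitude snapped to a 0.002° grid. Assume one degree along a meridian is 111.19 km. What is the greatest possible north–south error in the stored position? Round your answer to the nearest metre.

With a 0.002° grid the true value lies within half a step, ±0.002°/2 = ±0.001°, of the stored one.
North–south distance: 0.001° × 111190 m/° = 111.19 m.

111 metres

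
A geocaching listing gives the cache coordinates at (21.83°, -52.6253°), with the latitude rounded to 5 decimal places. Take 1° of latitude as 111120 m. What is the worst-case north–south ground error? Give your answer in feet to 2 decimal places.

Rounding to 5 decimal places leaves the latitude within ±5e-06° of the true value.
North–south distance: 5e-06° × 111120 m/° = 0.5556 m.
In feet: 0.5556 m ÷ 0.3048 ≈ 1.8228 ft.

1.82 feet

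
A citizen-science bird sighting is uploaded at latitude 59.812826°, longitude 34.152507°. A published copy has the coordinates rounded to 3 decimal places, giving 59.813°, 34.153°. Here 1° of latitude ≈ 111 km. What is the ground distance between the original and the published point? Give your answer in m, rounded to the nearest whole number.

The latitude changed by -0.000174° and the longitude by -0.000493°.
North–south shift: -0.000174 × 111000 = -19.314 m.
E–W at 59.813°: -0.000493° × 111000 × cos 59.813° = -0.000493 × 111000 × 0.5028 ≈ -27.516 m.
Hypotenuse of the two orthogonal shifts: √(19.314² + 27.516²) = 33.6179 m.

34 m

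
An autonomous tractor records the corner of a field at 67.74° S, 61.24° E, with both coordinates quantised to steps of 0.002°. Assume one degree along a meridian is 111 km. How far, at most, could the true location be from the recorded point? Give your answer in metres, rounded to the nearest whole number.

119 metres

With a 0.002° grid the true value lies within half a step, ±0.002°/2 = ±0.001°, of the stored one.
North–south component: 0.001° × 111000 = 111 m.
Longitude error → 0.001 × 111000 × cos 67.74° = 0.001 × 111000 × 0.3788 ≈ 42.0479 m.
Worst case both components are at the extreme and orthogonal: √(111² + 42.0479²) ≈ 118.697 m.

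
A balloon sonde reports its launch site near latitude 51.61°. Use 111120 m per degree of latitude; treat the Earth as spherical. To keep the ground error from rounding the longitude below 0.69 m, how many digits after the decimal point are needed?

5 decimal places

At 51.61° one degree of longitude covers 111120 × cos 51.61° ≈ 111120 × 0.6210 ≈ 69006.7 m.
Rounding to N decimal places gives at most 0.5 × 10⁻ᴺ degrees of error, i.e. 0.5 × 10⁻ᴺ × 69006.7 m.
Setting 34503.4 × 10⁻ᴺ ≤ 0.69 gives 10ᴺ ≥ 5e+04, i.e. N ≥ 4.70.
At 4 places the error can reach 3.45 m, but 5 places keeps it to 0.345 m.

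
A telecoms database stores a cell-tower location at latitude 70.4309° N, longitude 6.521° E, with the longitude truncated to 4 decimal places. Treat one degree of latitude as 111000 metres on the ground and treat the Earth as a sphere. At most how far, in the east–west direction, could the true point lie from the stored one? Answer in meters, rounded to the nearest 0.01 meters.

Truncating at 4 decimal places can drop up to a full unit in the last place, so the longitude may be off by as much as 0.0001°.
At latitude 70.4309° a degree of longitude spans 111000 m × cos 70.4309° = 111000 × 0.3349 ≈ 37178.7 m.
Maximum E–W displacement: 0.0001 × 37178.7 = 3.71787 m.

3.72 meters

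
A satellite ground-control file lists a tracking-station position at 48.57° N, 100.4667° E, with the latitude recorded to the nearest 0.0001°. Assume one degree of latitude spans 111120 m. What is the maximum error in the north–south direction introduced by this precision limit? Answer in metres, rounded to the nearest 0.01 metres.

5.56 metres

Rounding to 4 decimal places leaves the latitude within ±5e-05° of the true value.
So the N–S error is at most 5e-05 × 111120 = 5.556 m.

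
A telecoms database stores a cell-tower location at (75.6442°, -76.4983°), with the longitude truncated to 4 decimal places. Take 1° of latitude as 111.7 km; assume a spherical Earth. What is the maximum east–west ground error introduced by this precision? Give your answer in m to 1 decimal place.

2.8 m

Truncating at 4 decimal places can drop up to a full unit in the last place, so the longitude may be off by as much as 0.0001°.
At latitude 75.6442° a degree of longitude spans 111700 m × cos 75.6442° = 111700 × 0.2479 ≈ 27695.2 m.
East–west error: 0.0001° × 27695.2 m/° ≈ 2.76952 m.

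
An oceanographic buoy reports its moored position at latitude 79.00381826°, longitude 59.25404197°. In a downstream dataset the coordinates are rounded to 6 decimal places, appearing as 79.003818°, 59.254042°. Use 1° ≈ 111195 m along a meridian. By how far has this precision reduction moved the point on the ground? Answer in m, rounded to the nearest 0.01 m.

0.03 m

Δlat = 79.00381826 − 79.003818 = +0.00000026°; Δlon = 59.25404197 − 59.254042 = -0.00000003°.
North–south shift: 0.00000026 × 111195 = 0.0289107 m.
East–west at this latitude: -0.00000003° × 111195 × cos 79.0038° ≈ -0.00000003 × 21209.7 = -0.000636292 m.
Distance: √(0.0289107² + 0.000636292²) ≈ 0.0289177 m.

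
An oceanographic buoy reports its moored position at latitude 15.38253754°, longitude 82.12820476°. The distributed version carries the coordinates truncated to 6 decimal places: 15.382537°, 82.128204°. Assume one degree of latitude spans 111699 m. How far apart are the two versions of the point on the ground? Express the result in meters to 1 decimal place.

0.1 meters

Δlat = 15.38253754 − 15.382537 = +0.00000054°; Δlon = 82.12820476 − 82.128204 = +0.00000076°.
North–south shift: 0.00000054 × 111699 = 0.0603175 m.
East–west at this latitude: 0.00000076° × 111699 × cos 15.3825° ≈ 0.00000076 × 107698 = 0.0818501 m.
Combined displacement = (0.0603175² + 0.0818501²)^½ ≈ 0.101674 m.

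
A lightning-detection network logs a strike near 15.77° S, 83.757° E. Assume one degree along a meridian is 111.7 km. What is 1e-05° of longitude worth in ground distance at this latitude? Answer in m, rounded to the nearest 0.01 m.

At 15.77° a degree of longitude is 111700 × cos 15.77° ≈ 107496 m, so 1e-05° corresponds to 1.07496 m.

1.07 m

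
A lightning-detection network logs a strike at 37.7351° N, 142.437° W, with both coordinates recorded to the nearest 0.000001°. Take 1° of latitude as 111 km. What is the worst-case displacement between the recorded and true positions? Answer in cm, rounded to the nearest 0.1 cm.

Rounding to 6 decimal places leaves each coordinate within ±5e-07° of the true value.
Latitude error → 5e-07 × 111000 = 0.0555 m along the meridian.
Longitude error → 5e-07 × 111000 × cos 37.7351° = 5e-07 × 111000 × 0.7908 ≈ 0.0438921 m.
Combining orthogonally: (0.0555² + 0.0438921²)^½ ≈ 0.0707585 m.
That is 0.0707585 m = 7.0759 cm.

7.1 cm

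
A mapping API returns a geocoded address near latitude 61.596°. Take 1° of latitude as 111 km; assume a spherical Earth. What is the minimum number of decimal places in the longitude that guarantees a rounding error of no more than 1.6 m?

5 decimal places

At 61.596° one degree of longitude covers 111000 × cos 61.596° ≈ 111000 × 0.4757 ≈ 52801.1 m.
N decimal places → at most half a unit in the last place, 0.5 × 10⁻ᴺ° = 52801.1/2 × 10⁻ᴺ m.
Setting 26400.6 × 10⁻ᴺ ≤ 1.6 gives 10ᴺ ≥ 1.65e+04, i.e. N ≥ 4.22.
So 5 decimal places suffice (0.264 m); 4 would allow up to 2.64 m.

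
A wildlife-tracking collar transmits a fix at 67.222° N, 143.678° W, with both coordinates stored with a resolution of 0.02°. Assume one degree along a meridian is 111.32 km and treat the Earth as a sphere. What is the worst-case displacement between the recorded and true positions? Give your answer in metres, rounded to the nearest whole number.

With a 0.02° grid the true value lies within half a step, ±0.02°/2 = ±0.01°, of the stored one.
North–south component: 0.01° × 111320 = 1113.2 m.
East–west component at 67.222°: 0.01° × 111320 × cos 67.222° ≈ 0.01 × 43098.8 ≈ 430.988 m.
Combining orthogonally: (1113.2² + 430.988²)^½ ≈ 1193.72 m.

1194 metres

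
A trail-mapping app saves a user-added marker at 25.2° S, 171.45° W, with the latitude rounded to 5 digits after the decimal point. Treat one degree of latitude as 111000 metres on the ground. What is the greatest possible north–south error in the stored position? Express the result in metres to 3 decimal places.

0.555 metres

Rounding to 5 decimal places leaves the latitude within ±5e-06° of the true value.
So the N–S error is at most 5e-06 × 111000 = 0.555 m.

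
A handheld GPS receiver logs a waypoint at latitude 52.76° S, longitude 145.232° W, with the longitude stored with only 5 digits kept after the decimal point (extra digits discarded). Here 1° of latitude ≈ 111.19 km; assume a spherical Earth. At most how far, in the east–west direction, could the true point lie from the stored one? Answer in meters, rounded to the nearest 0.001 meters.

0.673 meters

Truncating at 5 decimal places can drop up to a full unit in the last place, so the longitude may be off by as much as 1e-05°.
At latitude 52.76° a degree of longitude spans 111190 m × cos 52.76° = 111190 × 0.6052 ≈ 67287.2 m.
East–west error: 1e-05° × 67287.2 m/° ≈ 0.672872 m.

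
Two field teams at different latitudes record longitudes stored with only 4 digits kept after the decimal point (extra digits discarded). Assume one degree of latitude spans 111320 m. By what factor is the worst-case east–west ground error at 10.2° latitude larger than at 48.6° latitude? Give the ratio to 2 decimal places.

1.49

Truncating at 4 decimal places can drop up to a full unit in the last place, so the longitude may be off by as much as 0.0001°.
At 10.2°: 0.0001° × 111320 × cos 10.2° = 0.0001 × 111320 × 0.9842 ≈ 10.956 m.
At 48.6°: 0.0001° × 111320 × cos 48.6° = 0.0001 × 111320 × 0.6613 ≈ 7.3617 m.
The ratio reduces to cos 10.2° / cos 48.6° = 0.9842/0.6613 ≈ 1.4882.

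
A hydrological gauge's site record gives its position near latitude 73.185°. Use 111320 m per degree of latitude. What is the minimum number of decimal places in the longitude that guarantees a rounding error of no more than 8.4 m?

At 73.185° one degree of longitude covers 111320 × cos 73.185° ≈ 111320 × 0.2893 ≈ 32202.9 m.
N decimal places → at most half a unit in the last place, 0.5 × 10⁻ᴺ° = 32202.9/2 × 10⁻ᴺ m.
Need 0.5 × 32202.9 × 10⁻ᴺ ≤ 8.4 → 10⁻ᴺ ≤ 5.217e-04, so N ≥ 3.28.
So 4 decimal places suffice (1.61 m); 3 would allow up to 16.1 m.

4 decimal places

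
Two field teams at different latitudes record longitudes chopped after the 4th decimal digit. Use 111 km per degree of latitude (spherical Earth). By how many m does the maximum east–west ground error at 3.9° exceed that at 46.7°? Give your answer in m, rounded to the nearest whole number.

Truncating at 4 decimal places can drop up to a full unit in the last place, so the longitude may be off by as much as 0.0001°.
Error at 3.9° = 0.0001° × 111000 × cos 3.9° ≈ 11.1 × 0.9977 = 11.074 m.
Error at 46.7° = 0.0001° × 111000 × cos 46.7° ≈ 11.1 × 0.6858 = 7.6126 m.
So the lower-latitude error exceeds the higher by 11.074 − 7.6126 = 3.4617 m.

3 m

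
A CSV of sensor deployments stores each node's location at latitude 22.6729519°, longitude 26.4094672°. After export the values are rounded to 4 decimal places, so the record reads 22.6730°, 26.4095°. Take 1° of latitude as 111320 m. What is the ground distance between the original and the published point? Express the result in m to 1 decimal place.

6.3 m

Δlat = 22.6729519 − 22.6730 = -0.0000481°; Δlon = 26.4094672 − 26.4095 = -0.0000328°.
N–S: -0.0000481° × 111320 m/° = -5.35449 m.
East–west at this latitude: -0.0000328° × 111320 × cos 22.673° ≈ -0.0000328 × 102717 = -3.36912 m.
Hypotenuse of the two orthogonal shifts: √(5.35449² + 3.36912²) = 6.32626 m.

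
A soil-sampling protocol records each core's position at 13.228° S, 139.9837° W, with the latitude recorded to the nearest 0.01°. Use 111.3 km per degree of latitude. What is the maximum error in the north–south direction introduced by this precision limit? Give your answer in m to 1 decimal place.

Rounding to 2 decimal places leaves the latitude within ±0.005° of the true value.
So the N–S error is at most 0.005 × 111300 = 556.5 m.

556.5 m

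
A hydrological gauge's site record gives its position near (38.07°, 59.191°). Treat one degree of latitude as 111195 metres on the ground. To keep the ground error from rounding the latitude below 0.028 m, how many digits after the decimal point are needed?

7

One degree of latitude covers 111195 m.
Rounding to N decimal places gives at most 0.5 × 10⁻ᴺ degrees of error, i.e. 0.5 × 10⁻ᴺ × 111195 m.
Setting 55597.5 × 10⁻ᴺ ≤ 0.028 gives 10ᴺ ≥ 1.986e+06, i.e. N ≥ 6.30.
So 7 decimal places suffice (0.00556 m); 6 would allow up to 0.0556 m.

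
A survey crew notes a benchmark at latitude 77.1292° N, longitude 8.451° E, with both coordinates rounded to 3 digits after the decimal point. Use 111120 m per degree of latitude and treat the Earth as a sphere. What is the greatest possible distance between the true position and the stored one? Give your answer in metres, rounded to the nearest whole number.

Rounding to 3 decimal places leaves each coordinate within ±0.0005° of the true value.
Latitude error → 0.0005 × 111120 = 55.56 m along the meridian.
Longitude error → 0.0005 × 111120 × cos 77.1292° = 0.0005 × 111120 × 0.2228 ≈ 12.3762 m.
Combining orthogonally: (55.56² + 12.3762²)^½ ≈ 56.9217 m.

57 metres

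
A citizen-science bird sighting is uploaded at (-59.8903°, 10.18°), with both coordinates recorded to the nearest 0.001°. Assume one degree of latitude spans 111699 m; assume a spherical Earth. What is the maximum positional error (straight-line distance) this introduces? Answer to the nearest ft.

Rounding to 3 decimal places leaves each coordinate within ±0.0005° of the true value.
North–south component: 0.0005° × 111699 = 55.8495 m.
Longitude error → 0.0005 × 111699 × cos 59.8903° = 0.0005 × 111699 × 0.5017 ≈ 28.0173 m.
Worst case both components are at the extreme and orthogonal: √(55.8495² + 28.0173²) ≈ 62.4831 m.
Converting: 62.4831 m × 3.2808 ft/m ≈ 205 ft.

205 ft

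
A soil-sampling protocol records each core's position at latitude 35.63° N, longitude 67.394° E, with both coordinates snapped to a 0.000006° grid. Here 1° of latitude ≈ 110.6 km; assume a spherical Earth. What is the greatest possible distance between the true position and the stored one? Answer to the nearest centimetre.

43 centimetres

With a 0.000006° grid the true value lies within half a step, ±0.000006°/2 = ±3e-06°, of the stored one.
North–south component: 3e-06° × 110600 = 0.3318 m.
E–W at 35.63°: 3e-06° × 110600 × cos 35.63° = 3e-06 × 110600 × 0.8128 ≈ 0.269686 m.
Combining orthogonally: (0.3318² + 0.269686²)^½ ≈ 0.427576 m.
That is 0.427576 m = 42.758 cm.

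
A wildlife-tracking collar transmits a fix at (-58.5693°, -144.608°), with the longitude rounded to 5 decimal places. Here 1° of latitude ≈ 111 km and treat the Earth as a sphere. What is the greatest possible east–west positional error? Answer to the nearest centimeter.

29 centimeters

Rounding to 5 decimal places leaves the longitude within ±5e-06° of the true value.
Parallels shrink by cos φ, so at 58.5693° a degree of longitude is 111000 × 0.5215 ≈ 57882.8 m.
Maximum E–W displacement: 5e-06 × 57882.8 = 0.289414 m.
That is 0.289414 m = 28.941 cm.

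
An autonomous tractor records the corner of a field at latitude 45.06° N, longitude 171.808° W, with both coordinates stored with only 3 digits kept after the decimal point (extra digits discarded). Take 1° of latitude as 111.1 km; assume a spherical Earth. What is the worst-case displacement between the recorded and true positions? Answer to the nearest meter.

Truncating at 3 decimal places can drop up to a full unit in the last place, so each coordinate may be off by as much as 0.001°.
N–S: 0.001° × 111100 m/° = 111.1 m.
Longitude error → 0.001 × 111100 × cos 45.06° = 0.001 × 111100 × 0.7064 ≈ 78.4773 m.
The two errors are perpendicular, so the maximum displacement is √(111.1² + 78.4773²) ≈ 136.022 m.

136 meters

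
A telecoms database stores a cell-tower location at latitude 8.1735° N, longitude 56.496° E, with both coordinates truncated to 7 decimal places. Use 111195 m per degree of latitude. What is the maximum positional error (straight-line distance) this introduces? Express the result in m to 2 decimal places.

Truncating at 7 decimal places can drop up to a full unit in the last place, so each coordinate may be off by as much as 1e-07°.
North–south component: 1e-07° × 111195 = 0.0111195 m.
East–west component at 8.1735°: 1e-07° × 111195 × cos 8.1735° ≈ 1e-07 × 110065 ≈ 0.0110065 m.
The two errors are perpendicular, so the maximum displacement is √(0.0111195² + 0.0110065²) ≈ 0.0156457 m.

0.02 m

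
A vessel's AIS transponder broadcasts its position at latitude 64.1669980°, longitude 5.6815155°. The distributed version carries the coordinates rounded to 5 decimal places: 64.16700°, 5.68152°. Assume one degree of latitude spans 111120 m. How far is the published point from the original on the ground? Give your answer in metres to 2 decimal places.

The latitude changed by -0.0000020° and the longitude by -0.0000045°.
N–S: -0.0000020° × 111120 m/° = -0.22224 m.
E–W at 64.167°: -0.0000045° × 111120 × cos 64.167° = -0.0000045 × 111120 × 0.4357 ≈ -0.217892 m.
Combined displacement = (0.22224² + 0.217892²)^½ ≈ 0.311236 m.

0.31 metres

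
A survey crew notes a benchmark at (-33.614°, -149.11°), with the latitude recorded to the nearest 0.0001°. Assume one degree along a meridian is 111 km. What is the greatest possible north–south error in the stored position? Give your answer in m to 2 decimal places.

Rounding to 4 decimal places leaves the latitude within ±5e-05° of the true value.
So the N–S error is at most 5e-05 × 111000 = 5.55 m.

5.55 m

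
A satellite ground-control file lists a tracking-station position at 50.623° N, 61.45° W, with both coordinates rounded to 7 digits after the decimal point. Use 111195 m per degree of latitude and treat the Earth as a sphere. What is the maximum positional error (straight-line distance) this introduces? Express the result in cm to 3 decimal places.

0.658 cm

Rounding to 7 decimal places leaves each coordinate within ±5e-08° of the true value.
North–south component: 5e-08° × 111195 = 0.00555975 m.
Longitude error → 5e-08 × 111195 × cos 50.623° = 5e-08 × 111195 × 0.6344 ≈ 0.00352722 m.
The two errors are perpendicular, so the maximum displacement is √(0.00555975² + 0.00352722²) ≈ 0.00658423 m.
That is 0.00658423 m = 0.65842 cm.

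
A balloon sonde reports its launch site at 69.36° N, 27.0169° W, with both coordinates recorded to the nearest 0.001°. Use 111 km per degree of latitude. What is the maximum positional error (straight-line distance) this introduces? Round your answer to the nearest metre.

59 metres

Rounding to 3 decimal places leaves each coordinate within ±0.0005° of the true value.
Latitude error → 0.0005 × 111000 = 55.5 m along the meridian.
East–west component at 69.36°: 0.0005° × 111000 × cos 69.36° ≈ 0.0005 × 39127 ≈ 19.5635 m.
The two errors are perpendicular, so the maximum displacement is √(55.5² + 19.5635²) ≈ 58.8471 m.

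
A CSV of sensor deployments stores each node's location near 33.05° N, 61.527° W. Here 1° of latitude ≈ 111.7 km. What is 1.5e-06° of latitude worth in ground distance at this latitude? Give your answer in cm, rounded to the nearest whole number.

Along a meridian 1.5e-06° is 1.5e-06 × 111700 = 0.16755 m.
That is 0.16755 m = 16.755 cm.

17 cm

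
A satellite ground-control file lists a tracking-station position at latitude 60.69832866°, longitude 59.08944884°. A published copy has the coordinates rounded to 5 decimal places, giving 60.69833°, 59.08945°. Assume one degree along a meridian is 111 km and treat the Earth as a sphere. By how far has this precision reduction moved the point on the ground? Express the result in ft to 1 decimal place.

Δlat = 60.69832866 − 60.69833 = -0.00000134°; Δlon = 59.08944884 − 59.08945 = -0.00000116°.
N–S: -0.00000134° × 111000 m/° = -0.14874 m.
East–west at this latitude: -0.00000116° × 111000 × cos 60.6983° ≈ -0.00000116 × 54324.3 = -0.0630162 m.
Combined displacement = (0.14874² + 0.0630162²)^½ ≈ 0.161538 m.
Converting: 0.161538 m × 3.2808 ft/m ≈ 0.52998 ft.

0.5 ft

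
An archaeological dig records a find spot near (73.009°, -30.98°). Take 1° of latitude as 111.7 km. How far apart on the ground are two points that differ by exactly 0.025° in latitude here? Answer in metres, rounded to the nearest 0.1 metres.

2792.5 metres

0.025° × 111700 m/° = 2792.5 m.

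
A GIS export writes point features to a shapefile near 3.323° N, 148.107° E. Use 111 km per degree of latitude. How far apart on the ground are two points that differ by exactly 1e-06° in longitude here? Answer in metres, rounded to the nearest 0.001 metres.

0.111 metres

1e-06° of longitude at 3.323° is 1e-06 × 111000 × cos 3.323° ≈ 1e-06 × 110813 = 0.110813 m.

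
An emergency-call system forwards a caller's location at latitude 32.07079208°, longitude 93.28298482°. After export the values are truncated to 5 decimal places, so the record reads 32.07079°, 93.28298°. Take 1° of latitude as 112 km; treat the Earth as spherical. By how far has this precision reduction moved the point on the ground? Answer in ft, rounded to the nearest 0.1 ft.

Δlat = 32.07079208 − 32.07079 = +0.00000208°; Δlon = 93.28298482 − 93.28298 = +0.00000482°.
North–south shift: 0.00000208 × 112000 = 0.23296 m.
East–west at this latitude: 0.00000482° × 112000 × cos 32.0708° ≈ 0.00000482 × 94908 = 0.457456 m.
Combined displacement = (0.23296² + 0.457456²)^½ ≈ 0.513358 m.
Converting: 0.513358 m × 3.2808 ft/m ≈ 1.6842 ft.

1.7 ft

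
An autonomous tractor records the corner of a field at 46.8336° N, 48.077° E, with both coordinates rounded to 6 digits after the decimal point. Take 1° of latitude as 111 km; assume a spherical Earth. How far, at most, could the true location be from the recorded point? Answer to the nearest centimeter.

Rounding to 6 decimal places leaves each coordinate within ±5e-07° of the true value.
Latitude error → 5e-07 × 111000 = 0.0555 m along the meridian.
E–W at 46.8336°: 5e-07° × 111000 × cos 46.8336° = 5e-07 × 111000 × 0.6841 ≈ 0.0379686 m.
Combining orthogonally: (0.0555² + 0.0379686²)^½ ≈ 0.0672448 m.
That is 0.0672448 m = 6.7245 cm.

7 centimeters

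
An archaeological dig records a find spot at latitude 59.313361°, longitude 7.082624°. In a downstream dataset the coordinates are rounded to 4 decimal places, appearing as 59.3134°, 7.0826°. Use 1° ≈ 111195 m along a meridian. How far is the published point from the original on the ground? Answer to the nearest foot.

Δlat = 59.313361 − 59.3134 = -0.000039°; Δlon = 7.082624 − 7.0826 = +0.000024°.
North–south shift: -0.000039 × 111195 = -4.33661 m.
E–W at 59.3134°: 0.000024° × 111195 × cos 59.3134° = 0.000024 × 111195 × 0.5103 ≈ 1.36194 m.
Hypotenuse of the two orthogonal shifts: √(4.33661² + 1.36194²) = 4.54544 m.
In feet: 4.54544 m ÷ 0.3048 ≈ 14.913 ft.

15 feet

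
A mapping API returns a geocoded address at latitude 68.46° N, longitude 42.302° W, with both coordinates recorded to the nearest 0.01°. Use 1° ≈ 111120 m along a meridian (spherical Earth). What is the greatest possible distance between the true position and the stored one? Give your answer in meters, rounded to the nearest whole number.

592 meters

Rounding to 2 decimal places leaves each coordinate within ±0.005° of the true value.
N–S: 0.005° × 111120 m/° = 555.6 m.
E–W at 68.46°: 0.005° × 111120 × cos 68.46° = 0.005 × 111120 × 0.3672 ≈ 203.989 m.
Combining orthogonally: (555.6² + 203.989²)^½ ≈ 591.864 m.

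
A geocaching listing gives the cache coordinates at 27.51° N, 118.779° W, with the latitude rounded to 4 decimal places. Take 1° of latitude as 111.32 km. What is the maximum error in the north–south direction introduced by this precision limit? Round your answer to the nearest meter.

6 meters

Rounding to 4 decimal places leaves the latitude within ±5e-05° of the true value.
So the N–S error is at most 5e-05 × 111320 = 5.566 m.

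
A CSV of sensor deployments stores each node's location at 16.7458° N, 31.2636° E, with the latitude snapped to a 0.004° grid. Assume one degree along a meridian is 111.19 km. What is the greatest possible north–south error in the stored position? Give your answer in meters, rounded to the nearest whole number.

With a 0.004° grid the true value lies within half a step, ±0.004°/2 = ±0.002°, of the stored one.
Along the meridian that is 0.002° × 111190 m/° = 222.38 m.

222 meters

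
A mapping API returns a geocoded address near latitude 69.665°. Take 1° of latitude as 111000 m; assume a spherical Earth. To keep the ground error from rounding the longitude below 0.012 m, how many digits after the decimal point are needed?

7 decimal places

At 69.665° one degree of longitude covers 111000 × cos 69.665° ≈ 111000 × 0.3475 ≈ 38573.4 m.
With N decimal places the half-ulp bound is 0.5·10⁻ᴺ°, or 0.5·10⁻ᴺ × 38573.4 m on the ground.
Need 0.5 × 38573.4 × 10⁻ᴺ ≤ 0.012 → 10⁻ᴺ ≤ 6.222e-07, so N ≥ 6.21.
At 6 places the error can reach 0.0193 m, but 7 places keeps it to 0.00193 m.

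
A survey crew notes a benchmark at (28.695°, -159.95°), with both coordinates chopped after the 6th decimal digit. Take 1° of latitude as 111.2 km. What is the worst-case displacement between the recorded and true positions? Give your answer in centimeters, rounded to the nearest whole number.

15 centimeters

Truncating at 6 decimal places can drop up to a full unit in the last place, so each coordinate may be off by as much as 1e-06°.
Latitude error → 1e-06 × 111200 = 0.1112 m along the meridian.
East–west component at 28.695°: 1e-06° × 111200 × cos 28.695° ≈ 1e-06 × 97543.3 ≈ 0.0975433 m.
Worst case both components are at the extreme and orthogonal: √(0.1112² + 0.0975433²) ≈ 0.147919 m.
That is 0.147919 m = 14.792 cm.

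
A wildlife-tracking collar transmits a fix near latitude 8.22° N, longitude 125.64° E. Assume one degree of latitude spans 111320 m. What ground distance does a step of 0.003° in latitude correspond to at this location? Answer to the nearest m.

334 m

0.003° × 111320 m/° = 333.96 m.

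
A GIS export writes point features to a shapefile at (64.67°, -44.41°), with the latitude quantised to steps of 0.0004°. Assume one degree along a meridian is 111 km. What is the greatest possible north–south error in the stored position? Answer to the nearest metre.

22 metres

With a 0.0004° grid the true value lies within half a step, ±0.0004°/2 = ±0.0002°, of the stored one.
North–south distance: 0.0002° × 111000 m/° = 22.2 m.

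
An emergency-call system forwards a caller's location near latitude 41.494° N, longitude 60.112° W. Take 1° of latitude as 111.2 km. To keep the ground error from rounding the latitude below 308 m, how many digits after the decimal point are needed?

3

One degree of latitude covers 111200 m.
Rounding to N decimal places gives at most 0.5 × 10⁻ᴺ degrees of error, i.e. 0.5 × 10⁻ᴺ × 111200 m.
Need 0.5 × 111200 × 10⁻ᴺ ≤ 308 → 10⁻ᴺ ≤ 5.540e-03, so N ≥ 2.26.
At 2 places the error can reach 556 m, but 3 places keeps it to 55.6 m.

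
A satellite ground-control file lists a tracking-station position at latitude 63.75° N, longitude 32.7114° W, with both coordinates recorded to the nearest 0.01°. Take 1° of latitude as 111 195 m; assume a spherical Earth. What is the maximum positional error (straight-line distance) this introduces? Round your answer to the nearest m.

608 m

Rounding to 2 decimal places leaves each coordinate within ±0.005° of the true value.
North–south component: 0.005° × 111195 = 555.975 m.
Longitude error → 0.005 × 111195 × cos 63.75° = 0.005 × 111195 × 0.4423 ≈ 245.901 m.
Combining orthogonally: (555.975² + 245.901²)^½ ≈ 607.927 m.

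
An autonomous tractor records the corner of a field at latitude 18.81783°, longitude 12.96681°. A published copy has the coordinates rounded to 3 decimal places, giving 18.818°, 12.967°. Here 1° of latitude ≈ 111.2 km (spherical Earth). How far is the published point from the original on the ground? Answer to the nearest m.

The latitude changed by -0.00017° and the longitude by -0.00019°.
North–south shift: -0.00017 × 111200 = -18.904 m.
E–W at 18.818°: -0.00019° × 111200 × cos 18.818° = -0.00019 × 111200 × 0.9465 ≈ -19.9987 m.
Hypotenuse of the two orthogonal shifts: √(18.904² + 19.9987²) = 27.5192 m.

28 m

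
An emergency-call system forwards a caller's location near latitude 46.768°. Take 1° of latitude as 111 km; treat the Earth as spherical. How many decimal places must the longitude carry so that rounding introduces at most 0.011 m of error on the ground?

At 46.768° one degree of longitude covers 111000 × cos 46.768° ≈ 111000 × 0.6850 ≈ 76029.9 m.
With N decimal places the half-ulp bound is 0.5·10⁻ᴺ°, or 0.5·10⁻ᴺ × 76029.9 m on the ground.
Setting 38015 × 10⁻ᴺ ≤ 0.011 gives 10ᴺ ≥ 3.456e+06, i.e. N ≥ 6.54.
N = 6 would give 0.038 m (too coarse); N = 7 gives 0.0038 m ≤ 0.011 m.

7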